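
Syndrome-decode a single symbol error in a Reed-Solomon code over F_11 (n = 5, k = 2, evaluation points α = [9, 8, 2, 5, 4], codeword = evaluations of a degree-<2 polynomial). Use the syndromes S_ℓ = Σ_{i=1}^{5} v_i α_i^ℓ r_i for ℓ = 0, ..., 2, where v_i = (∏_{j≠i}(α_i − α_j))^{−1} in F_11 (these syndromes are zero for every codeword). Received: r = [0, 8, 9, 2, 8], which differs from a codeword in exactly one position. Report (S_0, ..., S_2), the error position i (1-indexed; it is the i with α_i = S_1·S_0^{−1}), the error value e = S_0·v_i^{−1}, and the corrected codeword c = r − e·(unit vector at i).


S = (7, 1, 8), error at position 2, error magnitude e = 2, c = [0, 6, 9, 2, 8].

Step 1: column multipliers v_i = (∏_{j≠i}(α_i − α_j))^{−1} mod 11.
  i = 1 (α = 9): (9−8)(9−2)(9−5)(9−4) = 1·7·4·5 = 140 ≡ 8, so v_1 = 8^{−1} = 7 (mod 11).
  i = 2 (α = 8): (8−9)(8−2)(8−5)(8−4) = (−1)·6·3·4 = −72 ≡ 5, so v_2 = 5^{−1} = 9 (mod 11).
  i = 3 (α = 2): (2−9)(2−8)(2−5)(2−4) = (−7)·(−6)·(−3)·(−2) = 252 ≡ 10, so v_3 = 10^{−1} = 10 (mod 11).
  i = 4 (α = 5): (5−9)(5−8)(5−2)(5−4) = (−4)·(−3)·3·1 = 36 ≡ 3, so v_4 = 3^{−1} = 4 (mod 11).
  i = 5 (α = 4): (4−9)(4−8)(4−2)(4−5) = (−5)·(−4)·2·(−1) = −40 ≡ 4, so v_5 = 4^{−1} = 3 (mod 11).
  v = [7, 9, 10, 4, 3].
Step 2: syndromes of r = [0, 8, 9, 2, 8] (all sums mod 11).
  S_0 = Σ v_i r_i = 7·0 + 9·8 + 10·9 + 4·2 + 3·8 = 194 ≡ 7.
  S_1 = Σ v_i α_i r_i = 7·9·0 + 9·8·8 + 10·2·9 + 4·5·2 + 3·4·8 = 892 ≡ 1.
  α_i^2 mod 11 = [4, 9, 4, 3, 5].
  S_2 = Σ v_i α_i^2 r_i = 7·4·0 + 9·9·8 + 10·4·9 + 4·3·2 + 3·5·8 = 1152 ≡ 8.
  S = (7, 1, 8) ≠ 0, so r is not a codeword (an error is present).
Step 3: locate the error. For a single error e at position i, S_ℓ = v_i·e·α_i^ℓ, so α_err = S_1/S_0.
  S_0^{−1} = 7^{−1} = 8 (mod 11), so α_err = 1·8 = 8 ≡ 8 = α_2. Error position i = 2.
  Consistency check: S_2/S_1 = 8·1 = 8 ≡ 8 = α_err ✓ (single-error assumption holds).
Step 4: error magnitude e = S_0/v_2 = S_0·∏_{j≠2}(α_2 − α_j) = 7·5 = 35 ≡ 2 (mod 11).
Step 5: correct position 2: c_2 = r_2 − e = 8 − 2 ≡ 6 (mod 11). Hence c = [0, 6, 9, 2, 8].
  Check: interpolating c through the α_i gives m(x) = 10 + 5·x (degree < 2) with m(α_i) = c_i for every i, so c is indeed a codeword.


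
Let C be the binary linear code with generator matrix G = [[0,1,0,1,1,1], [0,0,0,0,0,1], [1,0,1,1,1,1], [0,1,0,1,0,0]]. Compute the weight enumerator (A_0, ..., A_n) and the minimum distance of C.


Weight distribution: A_0 = 1, A_1 = 2, A_2 = 2, A_3 = 4, A_4 = 5, A_5 = 2. Minimum distance d = 1.

Enumerate all 2^4 = 16 messages m ∈ F_2^4.
For each, compute codeword c = mG in F_2^6, then tally its weight.
  m = 0000 → c = 000000, weight = 0.
  m = 1000 → c = 010111, weight = 4.
  m = 0100 → c = 000001, weight = 1.
  m = 1100 → c = 010110, weight = 3.
  m = 0010 → c = 101111, weight = 5.
  m = 1010 → c = 111000, weight = 3.
  m = 0110 → c = 101110, weight = 4.
  m = 1110 → c = 111001, weight = 4.
  m = 0001 → c = 010100, weight = 2.
  m = 1001 → c = 000011, weight = 2.
  m = 0101 → c = 010101, weight = 3.
  m = 1101 → c = 000010, weight = 1.
  m = 0011 → c = 111011, weight = 5.
  m = 1011 → c = 101100, weight = 3.
  m = 0111 → c = 111010, weight = 4.
  m = 1111 → c = 101101, weight = 4.
Tally weights:
  weight 0: 1 codewords.
  weight 1: 2 codewords.
  weight 2: 2 codewords.
  weight 3: 4 codewords.
  weight 4: 5 codewords.
  weight 5: 2 codewords.
Minimum distance d = smallest w > 0 with A_w > 0 = 1.
Sanity: Σ A_w = 16 = 2^4 = 16 ✓.


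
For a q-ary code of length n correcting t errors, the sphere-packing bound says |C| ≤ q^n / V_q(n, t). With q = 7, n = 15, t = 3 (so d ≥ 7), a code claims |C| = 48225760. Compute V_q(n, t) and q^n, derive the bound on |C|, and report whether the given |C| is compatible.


V_q(n, t) = 102151, q^n = 4747561509943, Hamming bound = 46475918, |C| = 48225760 > bound (violated).

Step 1: Compute V_q(n, t) = Σ_{j=0}^3 C(n, j) (q−1)^j.
  j = 0: C(15,0)·(6)^0 = 1·1 = 1.
  j = 1: C(15,1)·(6)^1 = 15·6 = 90.
  j = 2: C(15,2)·(6)^2 = 105·36 = 3780.
  j = 3: C(15,3)·(6)^3 = 455·216 = 98280.
  V_q(n, t) = 1 + 90 + 3780 + 98280 = 102151.
Step 2: q^n = 7^15 = 4747561509943.
Step 3: Hamming bound ⌊q^n / V_q(n,t)⌋ = ⌊4747561509943/102151⌋ = 46475918.
Step 4: Compare |C| = 48225760 to 46475918: violated.
The claimed |C| lies above the Hamming bound, so no 7-ary code of length 15 with d ≥ 7 can have 48225760 codewords.


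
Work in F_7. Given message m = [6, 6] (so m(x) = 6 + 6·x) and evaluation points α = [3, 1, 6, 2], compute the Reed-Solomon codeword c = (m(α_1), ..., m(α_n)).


c = [3, 5, 0, 4]

Message polynomial: m(x) = 6 + 6·x (mod 7).
For each evaluation point α_i, compute m(α_i) mod 7:
  α_1 = 3: Horner steps 6 → 3, so m(3) = 3.
  α_2 = 1: Horner steps 6 → 5, so m(1) = 5.
  α_3 = 6: Horner steps 6 → 0, so m(6) = 0.
  α_4 = 2: Horner steps 6 → 4, so m(2) = 4.
Codeword c = [3, 5, 0, 4] ∈ F_7^4.


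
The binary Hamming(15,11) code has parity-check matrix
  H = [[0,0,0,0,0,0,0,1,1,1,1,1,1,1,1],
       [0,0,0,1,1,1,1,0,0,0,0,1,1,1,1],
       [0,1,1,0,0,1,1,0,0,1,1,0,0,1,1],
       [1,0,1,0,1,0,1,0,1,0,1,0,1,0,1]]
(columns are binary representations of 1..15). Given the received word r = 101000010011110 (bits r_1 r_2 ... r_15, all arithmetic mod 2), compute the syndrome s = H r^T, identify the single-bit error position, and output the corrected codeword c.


s = (1, 1, 1, 0)^T, error position = 14, corrected codeword c = 101000010011100

Compute s = H r^T mod 2 one row at a time:
  s_1 = 1 + 0 + 0 + 1 + 1 + 1 + 1 + 0 = 5 ≡ 1 (mod 2).
  s_2 = 0 + 0 + 0 + 0 + 1 + 1 + 1 + 0 = 3 ≡ 1 (mod 2).
  s_3 = 0 + 1 + 0 + 0 + 0 + 1 + 1 + 0 = 3 ≡ 1 (mod 2).
  s_4 = 1 + 1 + 0 + 0 + 0 + 1 + 1 + 0 = 4 ≡ 0 (mod 2).
s = (1, 1, 1, 0)^T — this equals column 14 of H (binary 1110), so error is at position 14.
Correct: flip bit 14 of r = 101000010011110 to get c = 101000010011100.


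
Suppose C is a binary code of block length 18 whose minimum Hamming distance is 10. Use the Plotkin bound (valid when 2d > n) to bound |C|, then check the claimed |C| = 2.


Plotkin bound M ≤ 10; given |C| = 2 ≤ bound (satisfied).

Check applicability: 2d = 20, n = 18.
2d − n = 2 > 0, so Plotkin applies.
Compute d/(2d−n) = 10/2 ≈ 5.0000.
⌊d/(2d−n)⌋ = 5.
Plotkin bound: M ≤ 2·5 = 10.
Given |C| = 2, check: satisfied.
This |C| is below the Plotkin bound.


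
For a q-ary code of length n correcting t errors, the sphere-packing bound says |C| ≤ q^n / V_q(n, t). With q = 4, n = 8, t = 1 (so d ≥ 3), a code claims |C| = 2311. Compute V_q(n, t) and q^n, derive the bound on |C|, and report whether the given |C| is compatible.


V_q(n, t) = 25, q^n = 65536, Hamming bound = 2621, |C| = 2311 ≤ bound (satisfied).

Step 1: Compute V_q(n, t) = Σ_{j=0}^1 C(n, j) (q−1)^j.
  j = 0: C(8,0)·(3)^0 = 1·1 = 1.
  j = 1: C(8,1)·(3)^1 = 8·3 = 24.
  V_q(n, t) = 1 + 24 = 25.
Step 2: q^n = 4^8 = 65536.
Step 3: Hamming bound ⌊q^n / V_q(n,t)⌋ = ⌊65536/25⌋ = 2621.
Step 4: Compare |C| = 2311 to 2621: satisfied.
The claimed |C| lies below the Hamming bound.


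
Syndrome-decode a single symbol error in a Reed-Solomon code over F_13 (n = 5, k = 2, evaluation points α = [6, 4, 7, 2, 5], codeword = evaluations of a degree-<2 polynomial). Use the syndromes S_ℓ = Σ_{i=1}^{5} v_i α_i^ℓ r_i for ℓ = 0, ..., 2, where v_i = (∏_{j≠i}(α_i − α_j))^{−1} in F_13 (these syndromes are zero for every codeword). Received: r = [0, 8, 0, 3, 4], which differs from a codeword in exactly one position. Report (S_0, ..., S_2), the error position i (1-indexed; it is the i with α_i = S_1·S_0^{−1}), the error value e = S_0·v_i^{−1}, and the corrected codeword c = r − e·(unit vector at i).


S = (1, 7, 10), error at position 3, error magnitude e = 4, c = [0, 8, 9, 3, 4].

Step 1: column multipliers v_i = (∏_{j≠i}(α_i − α_j))^{−1} mod 13.
  i = 1 (α = 6): (6−4)(6−7)(6−2)(6−5) = 2·(−1)·4·1 = −8 ≡ 5, so v_1 = 5^{−1} = 8 (mod 13).
  i = 2 (α = 4): (4−6)(4−7)(4−2)(4−5) = (−2)·(−3)·2·(−1) = −12 ≡ 1, so v_2 = 1^{−1} = 1 (mod 13).
  i = 3 (α = 7): (7−6)(7−4)(7−2)(7−5) = 1·3·5·2 = 30 ≡ 4, so v_3 = 4^{−1} = 10 (mod 13).
  i = 4 (α = 2): (2−6)(2−4)(2−7)(2−5) = (−4)·(−2)·(−5)·(−3) = 120 ≡ 3, so v_4 = 3^{−1} = 9 (mod 13).
  i = 5 (α = 5): (5−6)(5−4)(5−7)(5−2) = (−1)·1·(−2)·3 = 6 ≡ 6, so v_5 = 6^{−1} = 11 (mod 13).
  v = [8, 1, 10, 9, 11].
Step 2: syndromes of r = [0, 8, 0, 3, 4] (all sums mod 13).
  S_0 = Σ v_i r_i = 8·0 + 1·8 + 10·0 + 9·3 + 11·4 = 79 ≡ 1.
  S_1 = Σ v_i α_i r_i = 8·6·0 + 1·4·8 + 10·7·0 + 9·2·3 + 11·5·4 = 306 ≡ 7.
  α_i^2 mod 13 = [10, 3, 10, 4, 12].
  S_2 = Σ v_i α_i^2 r_i = 8·10·0 + 1·3·8 + 10·10·0 + 9·4·3 + 11·12·4 = 660 ≡ 10.
  S = (1, 7, 10) ≠ 0, so r is not a codeword (an error is present).
Step 3: locate the error. For a single error e at position i, S_ℓ = v_i·e·α_i^ℓ, so α_err = S_1/S_0.
  S_0^{−1} = 1^{−1} = 1 (mod 13), so α_err = 7·1 = 7 ≡ 7 = α_3. Error position i = 3.
  Consistency check: S_2/S_1 = 10·2 = 20 ≡ 7 = α_err ✓ (single-error assumption holds).
Step 4: error magnitude e = S_0/v_3 = S_0·∏_{j≠3}(α_3 − α_j) = 1·4 = 4 ≡ 4 (mod 13).
Step 5: correct position 3: c_3 = r_3 − e = 0 − 4 ≡ 9 (mod 13). Hence c = [0, 8, 9, 3, 4].
  Check: interpolating c through the α_i gives m(x) = 11 + 9·x (degree < 2) with m(α_i) = c_i for every i, so c is indeed a codeword.


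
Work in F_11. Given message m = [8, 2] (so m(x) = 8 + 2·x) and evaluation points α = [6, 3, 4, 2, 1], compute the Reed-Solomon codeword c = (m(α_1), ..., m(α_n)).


c = [9, 3, 5, 1, 10]

Message polynomial: m(x) = 8 + 2·x (mod 11).
For each evaluation point α_i, compute m(α_i) mod 11:
  α_1 = 6: Horner steps 2 → 9, so m(6) = 9.
  α_2 = 3: Horner steps 2 → 3, so m(3) = 3.
  α_3 = 4: Horner steps 2 → 5, so m(4) = 5.
  α_4 = 2: Horner steps 2 → 1, so m(2) = 1.
  α_5 = 1: Horner steps 2 → 10, so m(1) = 10.
Codeword c = [9, 3, 5, 1, 10] ∈ F_11^5.


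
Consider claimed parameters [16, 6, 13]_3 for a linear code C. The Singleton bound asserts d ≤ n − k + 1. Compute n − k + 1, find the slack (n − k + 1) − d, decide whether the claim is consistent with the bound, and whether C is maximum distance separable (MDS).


Singleton RHS = n − k + 1 = 11, slack = -2, bound violated (no such code; not MDS).

Singleton bound: d ≤ n − k + 1.
Here n = 16, k = 6, so n − k + 1 = 11.
Given d = 13, check d ≤ 11: NO.
Slack = (n − k + 1) − d = -2.
The slack is negative: d = 13 exceeds n − k + 1 = 11 by 2, so the Singleton bound is violated and no linear [16, 6, 13]_3 code can exist. In particular it is not MDS (MDS requires d = n − k + 1 exactly).
Description: the claimed parameters are [16, 6, 13]_3; such a code would be impossible (violates the Singleton bound).


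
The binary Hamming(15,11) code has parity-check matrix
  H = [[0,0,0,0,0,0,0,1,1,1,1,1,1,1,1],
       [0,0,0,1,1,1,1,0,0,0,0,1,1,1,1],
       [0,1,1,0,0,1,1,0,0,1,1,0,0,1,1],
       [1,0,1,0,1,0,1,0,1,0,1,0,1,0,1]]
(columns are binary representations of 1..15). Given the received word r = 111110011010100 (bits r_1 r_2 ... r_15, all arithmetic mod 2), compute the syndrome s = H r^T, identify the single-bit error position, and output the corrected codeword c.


s = (0, 1, 1, 0)^T, error position = 6, corrected codeword c = 111111011010100

Compute s = H r^T mod 2 one row at a time:
  s_1 = 1 + 1 + 0 + 1 + 0 + 1 + 0 + 0 = 4 ≡ 0 (mod 2).
  s_2 = 1 + 1 + 0 + 0 + 0 + 1 + 0 + 0 = 3 ≡ 1 (mod 2).
  s_3 = 1 + 1 + 0 + 0 + 0 + 1 + 0 + 0 = 3 ≡ 1 (mod 2).
  s_4 = 1 + 1 + 1 + 0 + 1 + 1 + 1 + 0 = 6 ≡ 0 (mod 2).
s = (0, 1, 1, 0)^T — this equals column 6 of H (binary 0110), so error is at position 6.
Correct: flip bit 6 of r = 111110011010100 to get c = 111111011010100.


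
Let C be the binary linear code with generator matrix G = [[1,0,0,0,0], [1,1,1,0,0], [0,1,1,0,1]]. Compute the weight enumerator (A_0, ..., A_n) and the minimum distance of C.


Weight distribution: A_0 = 1, A_1 = 2, A_2 = 2, A_3 = 2, A_4 = 1. Minimum distance d = 1.

Enumerate all 2^3 = 8 messages m ∈ F_2^3.
For each, compute codeword c = mG in F_2^5, then tally its weight.
  m = 000 → c = 00000, weight = 0.
  m = 100 → c = 10000, weight = 1.
  m = 010 → c = 11100, weight = 3.
  m = 110 → c = 01100, weight = 2.
  m = 001 → c = 01101, weight = 3.
  m = 101 → c = 11101, weight = 4.
  m = 011 → c = 10001, weight = 2.
  m = 111 → c = 00001, weight = 1.
Tally weights:
  weight 0: 1 codewords.
  weight 1: 2 codewords.
  weight 2: 2 codewords.
  weight 3: 2 codewords.
  weight 4: 1 codewords.
Minimum distance d = smallest w > 0 with A_w > 0 = 1.
Sanity: Σ A_w = 8 = 2^3 = 8 ✓.


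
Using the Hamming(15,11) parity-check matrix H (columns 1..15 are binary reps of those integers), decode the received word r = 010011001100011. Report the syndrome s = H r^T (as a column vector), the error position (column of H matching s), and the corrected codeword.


s = (0, 0, 1, 1)^T, error position = 3, corrected codeword c = 011011001100011

Compute s = H r^T mod 2 one row at a time:
  s_1 = 0 + 1 + 1 + 0 + 0 + 0 + 1 + 1 = 4 ≡ 0 (mod 2).
  s_2 = 0 + 1 + 1 + 0 + 0 + 0 + 1 + 1 = 4 ≡ 0 (mod 2).
  s_3 = 1 + 0 + 1 + 0 + 1 + 0 + 1 + 1 = 5 ≡ 1 (mod 2).
  s_4 = 0 + 0 + 1 + 0 + 1 + 0 + 0 + 1 = 3 ≡ 1 (mod 2).
s = (0, 0, 1, 1)^T — this equals column 3 of H (binary 0011), so error is at position 3.
Correct: flip bit 3 of r = 010011001100011 to get c = 011011001100011.


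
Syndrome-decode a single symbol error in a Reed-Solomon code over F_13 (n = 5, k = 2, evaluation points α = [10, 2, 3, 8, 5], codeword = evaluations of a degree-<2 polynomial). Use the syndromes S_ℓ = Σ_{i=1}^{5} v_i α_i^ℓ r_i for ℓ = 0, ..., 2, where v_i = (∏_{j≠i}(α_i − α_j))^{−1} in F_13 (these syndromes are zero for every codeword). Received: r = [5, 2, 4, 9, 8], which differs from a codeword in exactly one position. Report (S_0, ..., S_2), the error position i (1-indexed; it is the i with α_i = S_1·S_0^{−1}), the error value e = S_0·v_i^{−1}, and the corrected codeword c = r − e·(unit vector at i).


S = (4, 6, 9), error at position 4, error magnitude e = 8, c = [5, 2, 4, 1, 8].

Step 1: column multipliers v_i = (∏_{j≠i}(α_i − α_j))^{−1} mod 13.
  i = 1 (α = 10): (10−2)(10−3)(10−8)(10−5) = 8·7·2·5 = 560 ≡ 1, so v_1 = 1^{−1} = 1 (mod 13).
  i = 2 (α = 2): (2−10)(2−3)(2−8)(2−5) = (−8)·(−1)·(−6)·(−3) = 144 ≡ 1, so v_2 = 1^{−1} = 1 (mod 13).
  i = 3 (α = 3): (3−10)(3−2)(3−8)(3−5) = (−7)·1·(−5)·(−2) = −70 ≡ 8, so v_3 = 8^{−1} = 5 (mod 13).
  i = 4 (α = 8): (8−10)(8−2)(8−3)(8−5) = (−2)·6·5·3 = −180 ≡ 2, so v_4 = 2^{−1} = 7 (mod 13).
  i = 5 (α = 5): (5−10)(5−2)(5−3)(5−8) = (−5)·3·2·(−3) = 90 ≡ 12, so v_5 = 12^{−1} = 12 (mod 13).
  v = [1, 1, 5, 7, 12].
Step 2: syndromes of r = [5, 2, 4, 9, 8] (all sums mod 13).
  S_0 = Σ v_i r_i = 1·5 + 1·2 + 5·4 + 7·9 + 12·8 = 186 ≡ 4.
  S_1 = Σ v_i α_i r_i = 1·10·5 + 1·2·2 + 5·3·4 + 7·8·9 + 12·5·8 = 1098 ≡ 6.
  α_i^2 mod 13 = [9, 4, 9, 12, 12].
  S_2 = Σ v_i α_i^2 r_i = 1·9·5 + 1·4·2 + 5·9·4 + 7·12·9 + 12·12·8 = 2141 ≡ 9.
  S = (4, 6, 9) ≠ 0, so r is not a codeword (an error is present).
Step 3: locate the error. For a single error e at position i, S_ℓ = v_i·e·α_i^ℓ, so α_err = S_1/S_0.
  S_0^{−1} = 4^{−1} = 10 (mod 13), so α_err = 6·10 = 60 ≡ 8 = α_4. Error position i = 4.
  Consistency check: S_2/S_1 = 9·11 = 99 ≡ 8 = α_err ✓ (single-error assumption holds).
Step 4: error magnitude e = S_0/v_4 = S_0·∏_{j≠4}(α_4 − α_j) = 4·2 = 8 ≡ 8 (mod 13).
Step 5: correct position 4: c_4 = r_4 − e = 9 − 8 ≡ 1 (mod 13). Hence c = [5, 2, 4, 1, 8].
  Check: interpolating c through the α_i gives m(x) = 11 + 2·x (degree < 2) with m(α_i) = c_i for every i, so c is indeed a codeword.


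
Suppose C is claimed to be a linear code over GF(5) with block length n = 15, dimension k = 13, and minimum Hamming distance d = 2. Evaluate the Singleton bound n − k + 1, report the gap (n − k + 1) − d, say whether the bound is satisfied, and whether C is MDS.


Singleton RHS = n − k + 1 = 3, slack = 1, bound satisfied, not MDS.

Singleton bound: d ≤ n − k + 1.
Here n = 15, k = 13, so n − k + 1 = 3.
Given d = 2, check d ≤ 3: YES.
Slack = (n − k + 1) − d = 1.
The code is NOT MDS (slack = 1 > 0).
Description: the claimed parameters are [15, 13, 2]_5; such a code would be non-MDS.


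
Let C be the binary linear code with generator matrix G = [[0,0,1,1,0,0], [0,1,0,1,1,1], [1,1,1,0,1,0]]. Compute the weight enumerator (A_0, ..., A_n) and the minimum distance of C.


Weight distribution: A_0 = 1, A_2 = 2, A_4 = 5. Minimum distance d = 2.

Enumerate all 2^3 = 8 messages m ∈ F_2^3.
For each, compute codeword c = mG in F_2^6, then tally its weight.
  m = 000 → c = 000000, weight = 0.
  m = 100 → c = 001100, weight = 2.
  m = 010 → c = 010111, weight = 4.
  m = 110 → c = 011011, weight = 4.
  m = 001 → c = 111010, weight = 4.
  m = 101 → c = 110110, weight = 4.
  m = 011 → c = 101101, weight = 4.
  m = 111 → c = 100001, weight = 2.
Tally weights:
  weight 0: 1 codewords.
  weight 2: 2 codewords.
  weight 4: 5 codewords.
Minimum distance d = smallest w > 0 with A_w > 0 = 2.
Sanity: Σ A_w = 8 = 2^3 = 8 ✓.


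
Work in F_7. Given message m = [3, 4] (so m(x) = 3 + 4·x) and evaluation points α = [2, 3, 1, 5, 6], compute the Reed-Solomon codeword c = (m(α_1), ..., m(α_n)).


c = [4, 1, 0, 2, 6]

Message polynomial: m(x) = 3 + 4·x (mod 7).
For each evaluation point α_i, compute m(α_i) mod 7:
  α_1 = 2: Horner steps 4 → 4, so m(2) = 4.
  α_2 = 3: Horner steps 4 → 1, so m(3) = 1.
  α_3 = 1: Horner steps 4 → 0, so m(1) = 0.
  α_4 = 5: Horner steps 4 → 2, so m(5) = 2.
  α_5 = 6: Horner steps 4 → 6, so m(6) = 6.
Codeword c = [4, 1, 0, 2, 6] ∈ F_7^5.


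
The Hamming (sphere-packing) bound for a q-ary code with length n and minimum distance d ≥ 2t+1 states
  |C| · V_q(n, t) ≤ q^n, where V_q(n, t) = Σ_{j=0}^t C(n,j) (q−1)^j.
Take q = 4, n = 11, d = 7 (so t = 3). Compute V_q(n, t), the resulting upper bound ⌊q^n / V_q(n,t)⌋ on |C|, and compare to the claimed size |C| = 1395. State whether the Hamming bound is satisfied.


V_q(n, t) = 4984, q^n = 4194304, Hamming bound = 841, |C| = 1395 > bound (violated).

Step 1: Compute V_q(n, t) = Σ_{j=0}^3 C(n, j) (q−1)^j.
  j = 0: C(11,0)·(3)^0 = 1·1 = 1.
  j = 1: C(11,1)·(3)^1 = 11·3 = 33.
  j = 2: C(11,2)·(3)^2 = 55·9 = 495.
  j = 3: C(11,3)·(3)^3 = 165·27 = 4455.
  V_q(n, t) = 1 + 33 + 495 + 4455 = 4984.
Step 2: q^n = 4^11 = 4194304.
Step 3: Hamming bound ⌊q^n / V_q(n,t)⌋ = ⌊4194304/4984⌋ = 841.
Step 4: Compare |C| = 1395 to 841: violated.
The claimed |C| lies above the Hamming bound, so no 4-ary code of length 11 with d ≥ 7 can have 1395 codewords.


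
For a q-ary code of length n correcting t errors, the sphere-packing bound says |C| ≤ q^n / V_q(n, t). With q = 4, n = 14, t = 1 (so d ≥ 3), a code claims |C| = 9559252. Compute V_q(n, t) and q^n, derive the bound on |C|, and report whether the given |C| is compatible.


V_q(n, t) = 43, q^n = 268435456, Hamming bound = 6242685, |C| = 9559252 > bound (violated).

Step 1: Compute V_q(n, t) = Σ_{j=0}^1 C(n, j) (q−1)^j.
  j = 0: C(14,0)·(3)^0 = 1·1 = 1.
  j = 1: C(14,1)·(3)^1 = 14·3 = 42.
  V_q(n, t) = 1 + 42 = 43.
Step 2: q^n = 4^14 = 268435456.
Step 3: Hamming bound ⌊q^n / V_q(n,t)⌋ = ⌊268435456/43⌋ = 6242685.
Step 4: Compare |C| = 9559252 to 6242685: violated.
The claimed |C| lies above the Hamming bound, so no 4-ary code of length 14 with d ≥ 3 can have 9559252 codewords.


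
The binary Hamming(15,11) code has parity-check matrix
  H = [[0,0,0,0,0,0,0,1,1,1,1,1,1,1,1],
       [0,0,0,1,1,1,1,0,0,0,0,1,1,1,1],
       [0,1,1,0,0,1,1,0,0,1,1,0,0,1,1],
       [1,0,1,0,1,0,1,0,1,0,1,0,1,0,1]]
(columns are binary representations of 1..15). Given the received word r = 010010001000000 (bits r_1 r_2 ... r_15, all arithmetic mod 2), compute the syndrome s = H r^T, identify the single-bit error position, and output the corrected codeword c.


s = (1, 1, 1, 0)^T, error position = 14, corrected codeword c = 010010001000010

Compute s = H r^T mod 2 one row at a time:
  s_1 = 0 + 1 + 0 + 0 + 0 + 0 + 0 + 0 = 1 ≡ 1 (mod 2).
  s_2 = 0 + 1 + 0 + 0 + 0 + 0 + 0 + 0 = 1 ≡ 1 (mod 2).
  s_3 = 1 + 0 + 0 + 0 + 0 + 0 + 0 + 0 = 1 ≡ 1 (mod 2).
  s_4 = 0 + 0 + 1 + 0 + 1 + 0 + 0 + 0 = 2 ≡ 0 (mod 2).
s = (1, 1, 1, 0)^T — this equals column 14 of H (binary 1110), so error is at position 14.
Correct: flip bit 14 of r = 010010001000000 to get c = 010010001000010.


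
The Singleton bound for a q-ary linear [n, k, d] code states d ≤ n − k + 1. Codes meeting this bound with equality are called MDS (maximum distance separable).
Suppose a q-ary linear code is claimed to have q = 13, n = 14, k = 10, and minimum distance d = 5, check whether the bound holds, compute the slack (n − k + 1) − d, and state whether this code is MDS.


Singleton RHS = n − k + 1 = 5, slack = 0, bound satisfied, MDS.

Singleton bound: d ≤ n − k + 1.
Here n = 14, k = 10, so n − k + 1 = 5.
Given d = 5, check d ≤ 5: YES.
Slack = (n − k + 1) − d = 0.
The code is MDS (slack = 0).
Description: the claimed parameters are [14, 10, 5]_13; such a code would be MDS (meets Singleton bound).


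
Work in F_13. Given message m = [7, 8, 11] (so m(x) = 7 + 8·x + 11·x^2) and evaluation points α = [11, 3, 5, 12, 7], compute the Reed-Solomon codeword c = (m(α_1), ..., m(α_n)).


c = [9, 0, 10, 10, 4]

Message polynomial: m(x) = 7 + 8·x + 11·x^2 (mod 13).
For each evaluation point α_i, compute m(α_i) mod 13:
  α_1 = 11: Horner steps 11 → 12 → 9, so m(11) = 9.
  α_2 = 3: Horner steps 11 → 2 → 0, so m(3) = 0.
  α_3 = 5: Horner steps 11 → 11 → 10, so m(5) = 10.
  α_4 = 12: Horner steps 11 → 10 → 10, so m(12) = 10.
  α_5 = 7: Horner steps 11 → 7 → 4, so m(7) = 4.
Codeword c = [9, 0, 10, 10, 4] ∈ F_13^5.


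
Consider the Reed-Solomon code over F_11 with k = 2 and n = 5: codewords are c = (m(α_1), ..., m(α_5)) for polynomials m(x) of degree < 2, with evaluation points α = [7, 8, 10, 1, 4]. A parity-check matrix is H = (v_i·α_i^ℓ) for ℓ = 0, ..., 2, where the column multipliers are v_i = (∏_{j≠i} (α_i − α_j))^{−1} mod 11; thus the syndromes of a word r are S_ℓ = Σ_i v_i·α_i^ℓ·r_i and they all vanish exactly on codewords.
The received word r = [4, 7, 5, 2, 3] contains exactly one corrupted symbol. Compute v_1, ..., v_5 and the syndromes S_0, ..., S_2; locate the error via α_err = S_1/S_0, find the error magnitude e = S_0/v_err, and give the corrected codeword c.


S = (1, 8, 9), error at position 2, error magnitude e = 10, c = [4, 8, 5, 2, 3].

Step 1: column multipliers v_i = (∏_{j≠i}(α_i − α_j))^{−1} mod 11.
  i = 1 (α = 7): (7−8)(7−10)(7−1)(7−4) = (−1)·(−3)·6·3 = 54 ≡ 10, so v_1 = 10^{−1} = 10 (mod 11).
  i = 2 (α = 8): (8−7)(8−10)(8−1)(8−4) = 1·(−2)·7·4 = −56 ≡ 10, so v_2 = 10^{−1} = 10 (mod 11).
  i = 3 (α = 10): (10−7)(10−8)(10−1)(10−4) = 3·2·9·6 = 324 ≡ 5, so v_3 = 5^{−1} = 9 (mod 11).
  i = 4 (α = 1): (1−7)(1−8)(1−10)(1−4) = (−6)·(−7)·(−9)·(−3) = 1134 ≡ 1, so v_4 = 1^{−1} = 1 (mod 11).
  i = 5 (α = 4): (4−7)(4−8)(4−10)(4−1) = (−3)·(−4)·(−6)·3 = −216 ≡ 4, so v_5 = 4^{−1} = 3 (mod 11).
  v = [10, 10, 9, 1, 3].
Step 2: syndromes of r = [4, 7, 5, 2, 3] (all sums mod 11).
  S_0 = Σ v_i r_i = 10·4 + 10·7 + 9·5 + 1·2 + 3·3 = 166 ≡ 1.
  S_1 = Σ v_i α_i r_i = 10·7·4 + 10·8·7 + 9·10·5 + 1·1·2 + 3·4·3 = 1328 ≡ 8.
  α_i^2 mod 11 = [5, 9, 1, 1, 5].
  S_2 = Σ v_i α_i^2 r_i = 10·5·4 + 10·9·7 + 9·1·5 + 1·1·2 + 3·5·3 = 922 ≡ 9.
  S = (1, 8, 9) ≠ 0, so r is not a codeword (an error is present).
Step 3: locate the error. For a single error e at position i, S_ℓ = v_i·e·α_i^ℓ, so α_err = S_1/S_0.
  S_0^{−1} = 1^{−1} = 1 (mod 11), so α_err = 8·1 = 8 ≡ 8 = α_2. Error position i = 2.
  Consistency check: S_2/S_1 = 9·7 = 63 ≡ 8 = α_err ✓ (single-error assumption holds).
Step 4: error magnitude e = S_0/v_2 = S_0·∏_{j≠2}(α_2 − α_j) = 1·10 = 10 ≡ 10 (mod 11).
Step 5: correct position 2: c_2 = r_2 − e = 7 − 10 ≡ 8 (mod 11). Hence c = [4, 8, 5, 2, 3].
  Check: interpolating c through the α_i gives m(x) = 9 + 4·x (degree < 2) with m(α_i) = c_i for every i, so c is indeed a codeword.


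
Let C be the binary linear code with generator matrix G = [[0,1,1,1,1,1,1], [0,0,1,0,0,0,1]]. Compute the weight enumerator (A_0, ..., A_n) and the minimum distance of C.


Weight distribution: A_0 = 1, A_2 = 1, A_4 = 1, A_6 = 1. Minimum distance d = 2.

Enumerate all 2^2 = 4 messages m ∈ F_2^2.
For each, compute codeword c = mG in F_2^7, then tally its weight.
  m = 00 → c = 0000000, weight = 0.
  m = 10 → c = 0111111, weight = 6.
  m = 01 → c = 0010001, weight = 2.
  m = 11 → c = 0101110, weight = 4.
Tally weights:
  weight 0: 1 codewords.
  weight 2: 1 codewords.
  weight 4: 1 codewords.
  weight 6: 1 codewords.
Minimum distance d = smallest w > 0 with A_w > 0 = 2.
Sanity: Σ A_w = 4 = 2^2 = 4 ✓.


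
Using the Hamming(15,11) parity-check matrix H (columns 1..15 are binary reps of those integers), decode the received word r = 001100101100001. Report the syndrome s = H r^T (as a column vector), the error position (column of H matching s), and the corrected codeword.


s = (1, 1, 0, 0)^T, error position = 12, corrected codeword c = 001100101101001

Compute s = H r^T mod 2 one row at a time:
  s_1 = 0 + 1 + 1 + 0 + 0 + 0 + 0 + 1 = 3 ≡ 1 (mod 2).
  s_2 = 1 + 0 + 0 + 1 + 0 + 0 + 0 + 1 = 3 ≡ 1 (mod 2).
  s_3 = 0 + 1 + 0 + 1 + 1 + 0 + 0 + 1 = 4 ≡ 0 (mod 2).
  s_4 = 0 + 1 + 0 + 1 + 1 + 0 + 0 + 1 = 4 ≡ 0 (mod 2).
s = (1, 1, 0, 0)^T — this equals column 12 of H (binary 1100), so error is at position 12.
Correct: flip bit 12 of r = 001100101100001 to get c = 001100101101001.


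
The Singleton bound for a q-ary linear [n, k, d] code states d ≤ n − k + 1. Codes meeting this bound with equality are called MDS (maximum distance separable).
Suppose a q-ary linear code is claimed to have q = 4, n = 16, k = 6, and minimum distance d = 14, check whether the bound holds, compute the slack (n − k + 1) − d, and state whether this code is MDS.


Singleton RHS = n − k + 1 = 11, slack = -3, bound violated (no such code; not MDS).

Singleton bound: d ≤ n − k + 1.
Here n = 16, k = 6, so n − k + 1 = 11.
Given d = 14, check d ≤ 11: NO.
Slack = (n − k + 1) − d = -3.
The slack is negative: d = 14 exceeds n − k + 1 = 11 by 3, so the Singleton bound is violated and no linear [16, 6, 14]_4 code can exist. In particular it is not MDS (MDS requires d = n − k + 1 exactly).
Description: the claimed parameters are [16, 6, 14]_4; such a code would be impossible (violates the Singleton bound).


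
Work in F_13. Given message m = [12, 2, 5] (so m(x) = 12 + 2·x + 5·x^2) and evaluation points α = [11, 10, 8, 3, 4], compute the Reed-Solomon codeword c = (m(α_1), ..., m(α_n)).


c = [2, 12, 10, 11, 9]

Message polynomial: m(x) = 12 + 2·x + 5·x^2 (mod 13).
For each evaluation point α_i, compute m(α_i) mod 13:
  α_1 = 11: Horner steps 5 → 5 → 2, so m(11) = 2.
  α_2 = 10: Horner steps 5 → 0 → 12, so m(10) = 12.
  α_3 = 8: Horner steps 5 → 3 → 10, so m(8) = 10.
  α_4 = 3: Horner steps 5 → 4 → 11, so m(3) = 11.
  α_5 = 4: Horner steps 5 → 9 → 9, so m(4) = 9.
Codeword c = [2, 12, 10, 11, 9] ∈ F_13^5.


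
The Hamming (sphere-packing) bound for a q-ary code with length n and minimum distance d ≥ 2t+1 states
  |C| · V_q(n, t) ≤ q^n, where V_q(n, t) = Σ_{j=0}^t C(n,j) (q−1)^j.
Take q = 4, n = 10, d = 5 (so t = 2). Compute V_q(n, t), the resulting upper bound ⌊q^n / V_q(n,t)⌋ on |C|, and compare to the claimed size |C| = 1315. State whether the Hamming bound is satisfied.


V_q(n, t) = 436, q^n = 1048576, Hamming bound = 2404, |C| = 1315 ≤ bound (satisfied).

Step 1: Compute V_q(n, t) = Σ_{j=0}^2 C(n, j) (q−1)^j.
  j = 0: C(10,0)·(3)^0 = 1·1 = 1.
  j = 1: C(10,1)·(3)^1 = 10·3 = 30.
  j = 2: C(10,2)·(3)^2 = 45·9 = 405.
  V_q(n, t) = 1 + 30 + 405 = 436.
Step 2: q^n = 4^10 = 1048576.
Step 3: Hamming bound ⌊q^n / V_q(n,t)⌋ = ⌊1048576/436⌋ = 2404.
Step 4: Compare |C| = 1315 to 2404: satisfied.
The claimed |C| lies below the Hamming bound.


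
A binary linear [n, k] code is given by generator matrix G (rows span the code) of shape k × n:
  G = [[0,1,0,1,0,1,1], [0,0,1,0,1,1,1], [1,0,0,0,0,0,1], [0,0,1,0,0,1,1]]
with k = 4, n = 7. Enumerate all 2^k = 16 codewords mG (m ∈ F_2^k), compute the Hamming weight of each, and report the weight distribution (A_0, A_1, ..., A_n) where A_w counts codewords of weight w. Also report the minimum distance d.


Weight distribution: A_0 = 1, A_1 = 1, A_2 = 1, A_3 = 4, A_4 = 5, A_5 = 3, A_6 = 1. Minimum distance d = 1.

Enumerate all 2^4 = 16 messages m ∈ F_2^4.
For each, compute codeword c = mG in F_2^7, then tally its weight.
  m = 0000 → c = 0000000, weight = 0.
  m = 1000 → c = 0101011, weight = 4.
  m = 0100 → c = 0010111, weight = 4.
  m = 1100 → c = 0111100, weight = 4.
  m = 0010 → c = 1000001, weight = 2.
  m = 1010 → c = 1101010, weight = 4.
  m = 0110 → c = 1010110, weight = 4.
  m = 1110 → c = 1111101, weight = 6.
  m = 0001 → c = 0010011, weight = 3.
  m = 1001 → c = 0111000, weight = 3.
  m = 0101 → c = 0000100, weight = 1.
  m = 1101 → c = 0101111, weight = 5.
  m = 0011 → c = 1010010, weight = 3.
  m = 1011 → c = 1111001, weight = 5.
  m = 0111 → c = 1000101, weight = 3.
  m = 1111 → c = 1101110, weight = 5.
Tally weights:
  weight 0: 1 codewords.
  weight 1: 1 codewords.
  weight 2: 1 codewords.
  weight 3: 4 codewords.
  weight 4: 5 codewords.
  weight 5: 3 codewords.
  weight 6: 1 codewords.
Minimum distance d = smallest w > 0 with A_w > 0 = 1.
Sanity: Σ A_w = 16 = 2^4 = 16 ✓.


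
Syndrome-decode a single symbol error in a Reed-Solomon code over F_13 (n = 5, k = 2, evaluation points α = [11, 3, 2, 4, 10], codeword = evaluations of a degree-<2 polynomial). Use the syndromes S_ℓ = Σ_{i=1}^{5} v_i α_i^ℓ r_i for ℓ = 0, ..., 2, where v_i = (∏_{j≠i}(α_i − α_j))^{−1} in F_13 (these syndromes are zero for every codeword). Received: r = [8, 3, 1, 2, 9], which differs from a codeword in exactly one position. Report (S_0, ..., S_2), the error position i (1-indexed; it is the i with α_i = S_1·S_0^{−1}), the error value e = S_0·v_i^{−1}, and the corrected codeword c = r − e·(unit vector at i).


S = (10, 7, 1), error at position 3, error magnitude e = 10, c = [8, 3, 4, 2, 9].

Step 1: column multipliers v_i = (∏_{j≠i}(α_i − α_j))^{−1} mod 13.
  i = 1 (α = 11): (11−3)(11−2)(11−4)(11−10) = 8·9·7·1 = 504 ≡ 10, so v_1 = 10^{−1} = 4 (mod 13).
  i = 2 (α = 3): (3−11)(3−2)(3−4)(3−10) = (−8)·1·(−1)·(−7) = −56 ≡ 9, so v_2 = 9^{−1} = 3 (mod 13).
  i = 3 (α = 2): (2−11)(2−3)(2−4)(2−10) = (−9)·(−1)·(−2)·(−8) = 144 ≡ 1, so v_3 = 1^{−1} = 1 (mod 13).
  i = 4 (α = 4): (4−11)(4−3)(4−2)(4−10) = (−7)·1·2·(−6) = 84 ≡ 6, so v_4 = 6^{−1} = 11 (mod 13).
  i = 5 (α = 10): (10−11)(10−3)(10−2)(10−4) = (−1)·7·8·6 = −336 ≡ 2, so v_5 = 2^{−1} = 7 (mod 13).
  v = [4, 3, 1, 11, 7].
Step 2: syndromes of r = [8, 3, 1, 2, 9] (all sums mod 13).
  S_0 = Σ v_i r_i = 4·8 + 3·3 + 1·1 + 11·2 + 7·9 = 127 ≡ 10.
  S_1 = Σ v_i α_i r_i = 4·11·8 + 3·3·3 + 1·2·1 + 11·4·2 + 7·10·9 = 1099 ≡ 7.
  α_i^2 mod 13 = [4, 9, 4, 3, 9].
  S_2 = Σ v_i α_i^2 r_i = 4·4·8 + 3·9·3 + 1·4·1 + 11·3·2 + 7·9·9 = 846 ≡ 1.
  S = (10, 7, 1) ≠ 0, so r is not a codeword (an error is present).
Step 3: locate the error. For a single error e at position i, S_ℓ = v_i·e·α_i^ℓ, so α_err = S_1/S_0.
  S_0^{−1} = 10^{−1} = 4 (mod 13), so α_err = 7·4 = 28 ≡ 2 = α_3. Error position i = 3.
  Consistency check: S_2/S_1 = 1·2 = 2 ≡ 2 = α_err ✓ (single-error assumption holds).
Step 4: error magnitude e = S_0/v_3 = S_0·∏_{j≠3}(α_3 − α_j) = 10·1 = 10 ≡ 10 (mod 13).
Step 5: correct position 3: c_3 = r_3 − e = 1 − 10 ≡ 4 (mod 13). Hence c = [8, 3, 4, 2, 9].
  Check: interpolating c through the α_i gives m(x) = 6 + 12·x (degree < 2) with m(α_i) = c_i for every i, so c is indeed a codeword.


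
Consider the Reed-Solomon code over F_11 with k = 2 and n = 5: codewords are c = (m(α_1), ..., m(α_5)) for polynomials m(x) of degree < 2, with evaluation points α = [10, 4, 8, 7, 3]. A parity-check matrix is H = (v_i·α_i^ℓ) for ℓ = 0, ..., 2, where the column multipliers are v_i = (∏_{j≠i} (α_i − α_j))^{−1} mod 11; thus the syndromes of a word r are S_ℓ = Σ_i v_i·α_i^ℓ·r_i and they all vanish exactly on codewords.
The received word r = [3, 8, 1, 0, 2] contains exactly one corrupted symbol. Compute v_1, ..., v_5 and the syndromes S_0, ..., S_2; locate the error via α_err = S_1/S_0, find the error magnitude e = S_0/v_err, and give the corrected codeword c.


S = (9, 5, 4), error at position 5, error magnitude e = 6, c = [3, 8, 1, 0, 7].

Step 1: column multipliers v_i = (∏_{j≠i}(α_i − α_j))^{−1} mod 11.
  i = 1 (α = 10): (10−4)(10−8)(10−7)(10−3) = 6·2·3·7 = 252 ≡ 10, so v_1 = 10^{−1} = 10 (mod 11).
  i = 2 (α = 4): (4−10)(4−8)(4−7)(4−3) = (−6)·(−4)·(−3)·1 = −72 ≡ 5, so v_2 = 5^{−1} = 9 (mod 11).
  i = 3 (α = 8): (8−10)(8−4)(8−7)(8−3) = (−2)·4·1·5 = −40 ≡ 4, so v_3 = 4^{−1} = 3 (mod 11).
  i = 4 (α = 7): (7−10)(7−4)(7−8)(7−3) = (−3)·3·(−1)·4 = 36 ≡ 3, so v_4 = 3^{−1} = 4 (mod 11).
  i = 5 (α = 3): (3−10)(3−4)(3−8)(3−7) = (−7)·(−1)·(−5)·(−4) = 140 ≡ 8, so v_5 = 8^{−1} = 7 (mod 11).
  v = [10, 9, 3, 4, 7].
Step 2: syndromes of r = [3, 8, 1, 0, 2] (all sums mod 11).
  S_0 = Σ v_i r_i = 10·3 + 9·8 + 3·1 + 4·0 + 7·2 = 119 ≡ 9.
  S_1 = Σ v_i α_i r_i = 10·10·3 + 9·4·8 + 3·8·1 + 4·7·0 + 7·3·2 = 654 ≡ 5.
  α_i^2 mod 11 = [1, 5, 9, 5, 9].
  S_2 = Σ v_i α_i^2 r_i = 10·1·3 + 9·5·8 + 3·9·1 + 4·5·0 + 7·9·2 = 543 ≡ 4.
  S = (9, 5, 4) ≠ 0, so r is not a codeword (an error is present).
Step 3: locate the error. For a single error e at position i, S_ℓ = v_i·e·α_i^ℓ, so α_err = S_1/S_0.
  S_0^{−1} = 9^{−1} = 5 (mod 11), so α_err = 5·5 = 25 ≡ 3 = α_5. Error position i = 5.
  Consistency check: S_2/S_1 = 4·9 = 36 ≡ 3 = α_err ✓ (single-error assumption holds).
Step 4: error magnitude e = S_0/v_5 = S_0·∏_{j≠5}(α_5 − α_j) = 9·8 = 72 ≡ 6 (mod 11).
Step 5: correct position 5: c_5 = r_5 − e = 2 − 6 ≡ 7 (mod 11). Hence c = [3, 8, 1, 0, 7].
  Check: interpolating c through the α_i gives m(x) = 4 + 1·x (degree < 2) with m(α_i) = c_i for every i, so c is indeed a codeword.


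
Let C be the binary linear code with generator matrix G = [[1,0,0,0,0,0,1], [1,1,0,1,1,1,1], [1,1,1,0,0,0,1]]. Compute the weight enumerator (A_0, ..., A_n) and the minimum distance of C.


Weight distribution: A_0 = 1, A_2 = 2, A_4 = 3, A_6 = 2. Minimum distance d = 2.

Enumerate all 2^3 = 8 messages m ∈ F_2^3.
For each, compute codeword c = mG in F_2^7, then tally its weight.
  m = 000 → c = 0000000, weight = 0.
  m = 100 → c = 1000001, weight = 2.
  m = 010 → c = 1101111, weight = 6.
  m = 110 → c = 0101110, weight = 4.
  m = 001 → c = 1110001, weight = 4.
  m = 101 → c = 0110000, weight = 2.
  m = 011 → c = 0011110, weight = 4.
  m = 111 → c = 1011111, weight = 6.
Tally weights:
  weight 0: 1 codewords.
  weight 2: 2 codewords.
  weight 4: 3 codewords.
  weight 6: 2 codewords.
Minimum distance d = smallest w > 0 with A_w > 0 = 2.
Sanity: Σ A_w = 8 = 2^3 = 8 ✓.


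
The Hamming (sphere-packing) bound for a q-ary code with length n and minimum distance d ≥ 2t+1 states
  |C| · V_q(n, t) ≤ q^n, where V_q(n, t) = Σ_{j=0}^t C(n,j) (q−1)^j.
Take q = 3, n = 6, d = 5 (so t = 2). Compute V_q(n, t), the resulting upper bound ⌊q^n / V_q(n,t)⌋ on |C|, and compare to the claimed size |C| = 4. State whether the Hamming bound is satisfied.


V_q(n, t) = 73, q^n = 729, Hamming bound = 9, |C| = 4 ≤ bound (satisfied).

Step 1: Compute V_q(n, t) = Σ_{j=0}^2 C(n, j) (q−1)^j.
  j = 0: C(6,0)·(2)^0 = 1·1 = 1.
  j = 1: C(6,1)·(2)^1 = 6·2 = 12.
  j = 2: C(6,2)·(2)^2 = 15·4 = 60.
  V_q(n, t) = 1 + 12 + 60 = 73.
Step 2: q^n = 3^6 = 729.
Step 3: Hamming bound ⌊q^n / V_q(n,t)⌋ = ⌊729/73⌋ = 9.
Step 4: Compare |C| = 4 to 9: satisfied.
The claimed |C| lies below the Hamming bound.


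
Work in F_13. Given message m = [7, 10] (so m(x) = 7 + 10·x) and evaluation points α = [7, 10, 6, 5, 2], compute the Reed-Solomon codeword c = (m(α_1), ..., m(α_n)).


c = [12, 3, 2, 5, 1]

Message polynomial: m(x) = 7 + 10·x (mod 13).
For each evaluation point α_i, compute m(α_i) mod 13:
  α_1 = 7: Horner steps 10 → 12, so m(7) = 12.
  α_2 = 10: Horner steps 10 → 3, so m(10) = 3.
  α_3 = 6: Horner steps 10 → 2, so m(6) = 2.
  α_4 = 5: Horner steps 10 → 5, so m(5) = 5.
  α_5 = 2: Horner steps 10 → 1, so m(2) = 1.
Codeword c = [12, 3, 2, 5, 1] ∈ F_13^5.


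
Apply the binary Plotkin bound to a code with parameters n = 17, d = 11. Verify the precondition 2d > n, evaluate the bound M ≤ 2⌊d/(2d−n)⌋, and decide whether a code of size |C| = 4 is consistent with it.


Plotkin bound M ≤ 4; given |C| = 4 ≤ bound (satisfied).

Check applicability: 2d = 22, n = 17.
2d − n = 5 > 0, so Plotkin applies.
Compute d/(2d−n) = 11/5 ≈ 2.2000.
⌊d/(2d−n)⌋ = 2.
Plotkin bound: M ≤ 2·2 = 4.
Given |C| = 4, check: satisfied.
This |C| is at the Plotkin bound.


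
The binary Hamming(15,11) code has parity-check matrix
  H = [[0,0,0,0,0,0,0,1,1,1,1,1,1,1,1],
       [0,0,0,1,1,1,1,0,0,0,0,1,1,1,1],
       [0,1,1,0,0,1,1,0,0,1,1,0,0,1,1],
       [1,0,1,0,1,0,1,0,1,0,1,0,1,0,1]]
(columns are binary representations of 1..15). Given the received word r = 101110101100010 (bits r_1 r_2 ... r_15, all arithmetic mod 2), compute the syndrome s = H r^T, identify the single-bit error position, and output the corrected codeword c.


s = (1, 0, 0, 1)^T, error position = 9, corrected codeword c = 101110100100010

Compute s = H r^T mod 2 one row at a time:
  s_1 = 0 + 1 + 1 + 0 + 0 + 0 + 1 + 0 = 3 ≡ 1 (mod 2).
  s_2 = 1 + 1 + 0 + 1 + 0 + 0 + 1 + 0 = 4 ≡ 0 (mod 2).
  s_3 = 0 + 1 + 0 + 1 + 1 + 0 + 1 + 0 = 4 ≡ 0 (mod 2).
  s_4 = 1 + 1 + 1 + 1 + 1 + 0 + 0 + 0 = 5 ≡ 1 (mod 2).
s = (1, 0, 0, 1)^T — this equals column 9 of H (binary 1001), so error is at position 9.
Correct: flip bit 9 of r = 101110101100010 to get c = 101110100100010.


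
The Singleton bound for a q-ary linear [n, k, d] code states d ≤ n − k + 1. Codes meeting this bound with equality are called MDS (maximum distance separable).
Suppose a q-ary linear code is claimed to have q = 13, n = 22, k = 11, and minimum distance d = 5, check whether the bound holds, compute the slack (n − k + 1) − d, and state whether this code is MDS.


Singleton RHS = n − k + 1 = 12, slack = 7, bound satisfied, not MDS.

Singleton bound: d ≤ n − k + 1.
Here n = 22, k = 11, so n − k + 1 = 12.
Given d = 5, check d ≤ 12: YES.
Slack = (n − k + 1) − d = 7.
The code is NOT MDS (slack = 7 > 0).
Description: the claimed parameters are [22, 11, 5]_13; such a code would be non-MDS.


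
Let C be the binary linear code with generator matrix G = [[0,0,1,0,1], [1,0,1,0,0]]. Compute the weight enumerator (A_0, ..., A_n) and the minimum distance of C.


Weight distribution: A_0 = 1, A_2 = 3. Minimum distance d = 2.

Enumerate all 2^2 = 4 messages m ∈ F_2^2.
For each, compute codeword c = mG in F_2^5, then tally its weight.
  m = 00 → c = 00000, weight = 0.
  m = 10 → c = 00101, weight = 2.
  m = 01 → c = 10100, weight = 2.
  m = 11 → c = 10001, weight = 2.
Tally weights:
  weight 0: 1 codewords.
  weight 2: 3 codewords.
Minimum distance d = smallest w > 0 with A_w > 0 = 2.
Sanity: Σ A_w = 4 = 2^2 = 4 ✓.
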